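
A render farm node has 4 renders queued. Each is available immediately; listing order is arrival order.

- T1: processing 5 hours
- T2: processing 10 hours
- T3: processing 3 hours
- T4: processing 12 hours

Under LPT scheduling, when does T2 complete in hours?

LPT (decreasing processing time): T4 T2 T1 T3.
T4: 0→12
T2: 12→22

22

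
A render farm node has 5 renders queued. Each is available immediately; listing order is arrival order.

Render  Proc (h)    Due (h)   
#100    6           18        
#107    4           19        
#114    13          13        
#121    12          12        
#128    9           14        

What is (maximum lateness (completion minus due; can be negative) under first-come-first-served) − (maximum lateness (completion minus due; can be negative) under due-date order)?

FIFO (arrival order): #100 #107 #114 #121 #128.
#100: 0→6, due 18, lateness -12
#107: 6→10, due 19, lateness -9
#114: 10→23, due 13, lateness 10
#121: 23→35, due 12, lateness 23
#128: 35→44, due 14, lateness 30
Maximum = 30.
EDD (increasing due date): #121 #114 #128 #100 #107.
#121: 0→12, due 12, lateness 0
#114: 12→25, due 13, lateness 12
#128: 25→34, due 14, lateness 20
#100: 34→40, due 18, lateness 22
#107: 40→44, due 19, lateness 25
Maximum = 25.
Difference = 30 − 25 = 5.

5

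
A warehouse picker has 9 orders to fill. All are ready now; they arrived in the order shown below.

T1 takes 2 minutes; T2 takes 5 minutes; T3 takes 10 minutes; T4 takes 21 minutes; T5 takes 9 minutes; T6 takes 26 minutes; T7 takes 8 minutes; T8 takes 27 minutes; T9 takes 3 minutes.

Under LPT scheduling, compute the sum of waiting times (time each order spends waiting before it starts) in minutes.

LPT (decreasing processing time): T8 T6 T4 T3 T5 T7 T2 T9 T1.
T8: waits 0, runs 0→27
T6: waits 27, runs 27→53
T4: waits 53, runs 53→74
T3: waits 74, runs 74→84
T5: waits 84, runs 84→93
T7: waits 93, runs 93→101
T2: waits 101, runs 101→106
T9: waits 106, runs 106→109
T1: waits 109, runs 109→111
Sum = 0+27+53+74+84+93+101+106+109 = 647.

647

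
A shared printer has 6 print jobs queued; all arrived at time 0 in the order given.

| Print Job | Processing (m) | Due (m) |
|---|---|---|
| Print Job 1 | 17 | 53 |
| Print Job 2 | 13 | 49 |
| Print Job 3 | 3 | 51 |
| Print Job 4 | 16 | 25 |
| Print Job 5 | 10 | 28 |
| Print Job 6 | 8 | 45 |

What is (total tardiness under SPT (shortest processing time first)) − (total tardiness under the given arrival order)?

SPT (increasing processing time): Print Job 3 Print Job 6 Print Job 5 Print Job 2 Print Job 4 Print Job 1.
Print Job 3: 0→3, due 51, tardiness 0
Print Job 6: 3→11, due 45, tardiness 0
Print Job 5: 11→21, due 28, tardiness 0
Print Job 2: 21→34, due 49, tardiness 0
Print Job 4: 34→50, due 25, tardiness 25
Print Job 1: 50→67, due 53, tardiness 14
Sum = 0+0+0+0+25+14 = 39.
FIFO (arrival order): Print Job 1 Print Job 2 Print Job 3 Print Job 4 Print Job 5 Print Job 6.
Print Job 1: 0→17, due 53, tardiness 0
Print Job 2: 17→30, due 49, tardiness 0
Print Job 3: 30→33, due 51, tardiness 0
Print Job 4: 33→49, due 25, tardiness 24
Print Job 5: 49→59, due 28, tardiness 31
Print Job 6: 59→67, due 45, tardiness 22
Sum = 0+0+0+24+31+22 = 77.
Difference = 39 − 77 = -38.

-38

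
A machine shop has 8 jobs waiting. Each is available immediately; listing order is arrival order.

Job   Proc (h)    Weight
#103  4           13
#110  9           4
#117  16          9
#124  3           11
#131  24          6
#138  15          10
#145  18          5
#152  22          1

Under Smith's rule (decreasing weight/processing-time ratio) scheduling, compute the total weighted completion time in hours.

WSPT (decreasing weight/processing-time ratio): #124 #103 #138 #117 #110 #145 #131 #152.
#124: finishes 3, weight 11, w·C = 33
#103: finishes 7, weight 13, w·C = 91
#138: finishes 22, weight 10, w·C = 220
#117: finishes 38, weight 9, w·C = 342
#110: finishes 47, weight 4, w·C = 188
#145: finishes 65, weight 5, w·C = 325
#131: finishes 89, weight 6, w·C = 534
#152: finishes 111, weight 1, w·C = 111
Sum = 33+91+220+342+188+325+534+111 = 1844.

1844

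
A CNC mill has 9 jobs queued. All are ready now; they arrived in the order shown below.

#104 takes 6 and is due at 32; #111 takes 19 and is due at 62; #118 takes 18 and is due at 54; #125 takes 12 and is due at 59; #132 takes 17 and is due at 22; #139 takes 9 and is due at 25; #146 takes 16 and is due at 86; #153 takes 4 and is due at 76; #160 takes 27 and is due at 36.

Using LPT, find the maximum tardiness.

LPT (decreasing processing time): #160 #111 #118 #132 #146 #125 #139 #104 #153.
#160: 0→27, due 36, tardiness 0
#111: 27→46, due 62, tardiness 0
#118: 46→64, due 54, tardiness 10
#132: 64→81, due 22, tardiness 59
#146: 81→97, due 86, tardiness 11
#125: 97→109, due 59, tardiness 50
#139: 109→118, due 25, tardiness 93
#104: 118→124, due 32, tardiness 92
#153: 124→128, due 76, tardiness 52
Maximum = 93.

93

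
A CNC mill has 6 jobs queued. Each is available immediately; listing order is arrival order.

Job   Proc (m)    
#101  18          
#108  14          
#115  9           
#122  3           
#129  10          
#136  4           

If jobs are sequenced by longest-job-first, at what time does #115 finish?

51

LPT (decreasing processing time): #101 #108 #129 #115 #136 #122.
#101: 0→18
#108: 18→32
#129: 32→42
#115: 42→51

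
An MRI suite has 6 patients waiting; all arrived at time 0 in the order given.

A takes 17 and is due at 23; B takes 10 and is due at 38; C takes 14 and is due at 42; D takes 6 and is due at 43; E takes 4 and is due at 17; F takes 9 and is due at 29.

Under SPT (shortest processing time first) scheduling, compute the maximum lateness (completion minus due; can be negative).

37

SPT (increasing processing time): E D F B C A.
E: 0→4, due 17, lateness -13
D: 4→10, due 43, lateness -33
F: 10→19, due 29, lateness -10
B: 19→29, due 38, lateness -9
C: 29→43, due 42, lateness 1
A: 43→60, due 23, lateness 37
Maximum = 37.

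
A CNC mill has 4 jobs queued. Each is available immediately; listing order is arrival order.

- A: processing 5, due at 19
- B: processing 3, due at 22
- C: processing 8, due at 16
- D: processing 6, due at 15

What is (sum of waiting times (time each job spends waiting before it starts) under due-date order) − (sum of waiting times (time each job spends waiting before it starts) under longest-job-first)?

EDD (increasing due date): D C A B.
D: waits 0, runs 0→6
C: waits 6, runs 6→14
A: waits 14, runs 14→19
B: waits 19, runs 19→22
Sum = 0+6+14+19 = 39.
LPT (decreasing processing time): C D A B.
C: waits 0, runs 0→8
D: waits 8, runs 8→14
A: waits 14, runs 14→19
B: waits 19, runs 19→22
Sum = 0+8+14+19 = 41.
Difference = 39 − 41 = -2.

-2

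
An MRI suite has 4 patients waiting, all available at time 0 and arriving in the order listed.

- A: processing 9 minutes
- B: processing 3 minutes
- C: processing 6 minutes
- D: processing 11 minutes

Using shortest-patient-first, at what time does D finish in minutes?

SPT (increasing processing time): B C A D.
B: 0→3
C: 3→9
A: 9→18
D: 18→29

29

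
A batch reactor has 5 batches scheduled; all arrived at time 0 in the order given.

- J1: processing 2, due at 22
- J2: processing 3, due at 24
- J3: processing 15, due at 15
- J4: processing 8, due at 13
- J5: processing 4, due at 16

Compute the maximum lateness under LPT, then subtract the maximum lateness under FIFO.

LPT (decreasing processing time): J3 J4 J5 J2 J1.
J3: 0→15, due 15, lateness 0
J4: 15→23, due 13, lateness 10
J5: 23→27, due 16, lateness 11
J2: 27→30, due 24, lateness 6
J1: 30→32, due 22, lateness 10
Maximum = 11.
FIFO (arrival order): J1 J2 J3 J4 J5.
J1: 0→2, due 22, lateness -20
J2: 2→5, due 24, lateness -19
J3: 5→20, due 15, lateness 5
J4: 20→28, due 13, lateness 15
J5: 28→32, due 16, lateness 16
Maximum = 16.
Difference = 11 − 16 = -5.

-5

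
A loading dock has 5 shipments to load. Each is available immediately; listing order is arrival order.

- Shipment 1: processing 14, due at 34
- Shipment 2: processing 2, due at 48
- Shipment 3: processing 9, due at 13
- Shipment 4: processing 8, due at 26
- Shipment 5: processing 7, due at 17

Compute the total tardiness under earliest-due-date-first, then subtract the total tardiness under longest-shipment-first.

EDD (increasing due date): Shipment 3 Shipment 5 Shipment 4 Shipment 1 Shipment 2.
Shipment 3: 0→9, due 13, tardiness 0
Shipment 5: 9→16, due 17, tardiness 0
Shipment 4: 16→24, due 26, tardiness 0
Shipment 1: 24→38, due 34, tardiness 4
Shipment 2: 38→40, due 48, tardiness 0
Sum = 0+0+0+4+0 = 4.
LPT (decreasing processing time): Shipment 1 Shipment 3 Shipment 4 Shipment 5 Shipment 2.
Shipment 1: 0→14, due 34, tardiness 0
Shipment 3: 14→23, due 13, tardiness 10
Shipment 4: 23→31, due 26, tardiness 5
Shipment 5: 31→38, due 17, tardiness 21
Shipment 2: 38→40, due 48, tardiness 0
Sum = 0+10+5+21+0 = 36.
Difference = 4 − 36 = -32.

-32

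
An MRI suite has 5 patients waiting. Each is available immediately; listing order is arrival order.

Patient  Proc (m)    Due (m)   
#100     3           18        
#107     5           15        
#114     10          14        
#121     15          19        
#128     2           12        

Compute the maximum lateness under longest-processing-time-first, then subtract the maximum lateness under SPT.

7

LPT (decreasing processing time): #121 #114 #107 #100 #128.
#121: 0→15, due 19, lateness -4
#114: 15→25, due 14, lateness 11
#107: 25→30, due 15, lateness 15
#100: 30→33, due 18, lateness 15
#128: 33→35, due 12, lateness 23
Maximum = 23.
SPT (increasing processing time): #128 #100 #107 #114 #121.
#128: 0→2, due 12, lateness -10
#100: 2→5, due 18, lateness -13
#107: 5→10, due 15, lateness -5
#114: 10→20, due 14, lateness 6
#121: 20→35, due 19, lateness 16
Maximum = 16.
Difference = 23 − 16 = 7.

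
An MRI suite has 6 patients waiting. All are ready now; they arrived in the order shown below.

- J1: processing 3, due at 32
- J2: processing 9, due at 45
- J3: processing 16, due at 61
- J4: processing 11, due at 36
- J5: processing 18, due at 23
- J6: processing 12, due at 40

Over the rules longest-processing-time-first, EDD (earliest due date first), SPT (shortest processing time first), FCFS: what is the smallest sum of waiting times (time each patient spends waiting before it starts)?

124

LPT (decreasing processing time): J5 J3 J6 J4 J2 J1.
J5: waits 0, runs 0→18
J3: waits 18, runs 18→34
J6: waits 34, runs 34→46
J4: waits 46, runs 46→57
J2: waits 57, runs 57→66
J1: waits 66, runs 66→69
Sum = 0+18+34+46+57+66 = 221.
EDD (increasing due date): J5 J1 J4 J6 J2 J3.
J5: waits 0, runs 0→18
J1: waits 18, runs 18→21
J4: waits 21, runs 21→32
J6: waits 32, runs 32→44
J2: waits 44, runs 44→53
J3: waits 53, runs 53→69
Sum = 0+18+21+32+44+53 = 168.
SPT (increasing processing time): J1 J2 J4 J6 J3 J5.
J1: waits 0, runs 0→3
J2: waits 3, runs 3→12
J4: waits 12, runs 12→23
J6: waits 23, runs 23→35
J3: waits 35, runs 35→51
J5: waits 51, runs 51→69
Sum = 0+3+12+23+35+51 = 124.
FIFO (arrival order): J1 J2 J3 J4 J5 J6.
J1: waits 0, runs 0→3
J2: waits 3, runs 3→12
J3: waits 12, runs 12→28
J4: waits 28, runs 28→39
J5: waits 39, runs 39→57
J6: waits 57, runs 57→69
Sum = 0+3+12+28+39+57 = 139.
LPT 221, EDD 168, SPT 124, FIFO 139 → minimum 124.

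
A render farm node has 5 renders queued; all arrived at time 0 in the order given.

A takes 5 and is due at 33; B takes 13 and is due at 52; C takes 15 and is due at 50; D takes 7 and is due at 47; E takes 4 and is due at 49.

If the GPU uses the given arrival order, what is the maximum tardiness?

FIFO (arrival order): A B C D E.
A: 0→5, due 33, tardiness 0
B: 5→18, due 52, tardiness 0
C: 18→33, due 50, tardiness 0
D: 33→40, due 47, tardiness 0
E: 40→44, due 49, tardiness 0
Maximum = 0.

0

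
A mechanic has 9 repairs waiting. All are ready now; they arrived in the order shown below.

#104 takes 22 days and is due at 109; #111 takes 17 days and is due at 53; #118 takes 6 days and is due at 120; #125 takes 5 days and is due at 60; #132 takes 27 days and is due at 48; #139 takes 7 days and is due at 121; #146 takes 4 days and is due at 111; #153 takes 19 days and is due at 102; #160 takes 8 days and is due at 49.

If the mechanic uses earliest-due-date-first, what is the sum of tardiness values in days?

EDD (increasing due date): #132 #160 #111 #125 #153 #104 #146 #118 #139.
#132: 0→27, due 48, tardiness 0
#160: 27→35, due 49, tardiness 0
#111: 35→52, due 53, tardiness 0
#125: 52→57, due 60, tardiness 0
#153: 57→76, due 102, tardiness 0
#104: 76→98, due 109, tardiness 0
#146: 98→102, due 111, tardiness 0
#118: 102→108, due 120, tardiness 0
#139: 108→115, due 121, tardiness 0
Sum = 0+0+0+0+0+0+0+0+0 = 0.

0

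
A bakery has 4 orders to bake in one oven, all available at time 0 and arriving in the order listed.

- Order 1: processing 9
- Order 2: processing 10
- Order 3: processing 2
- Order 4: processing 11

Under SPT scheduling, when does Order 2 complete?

SPT (increasing processing time): Order 3 Order 1 Order 2 Order 4.
Order 3: 0→2
Order 1: 2→11
Order 2: 11→21

21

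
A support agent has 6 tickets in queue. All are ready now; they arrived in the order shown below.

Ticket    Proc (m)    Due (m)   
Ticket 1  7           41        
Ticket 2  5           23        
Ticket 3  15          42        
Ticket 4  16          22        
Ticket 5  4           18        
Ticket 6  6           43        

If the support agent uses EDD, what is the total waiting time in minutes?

128

EDD (increasing due date): Ticket 5 Ticket 4 Ticket 2 Ticket 1 Ticket 3 Ticket 6.
Ticket 5: waits 0, runs 0→4
Ticket 4: waits 4, runs 4→20
Ticket 2: waits 20, runs 20→25
Ticket 1: waits 25, runs 25→32
Ticket 3: waits 32, runs 32→47
Ticket 6: waits 47, runs 47→53
Sum = 0+4+20+25+32+47 = 128.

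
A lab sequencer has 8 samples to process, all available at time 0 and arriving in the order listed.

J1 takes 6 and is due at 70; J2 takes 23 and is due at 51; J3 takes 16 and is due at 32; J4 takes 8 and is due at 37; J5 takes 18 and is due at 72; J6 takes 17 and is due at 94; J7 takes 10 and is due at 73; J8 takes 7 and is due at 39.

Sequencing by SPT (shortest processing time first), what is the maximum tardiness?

54

SPT (increasing processing time): J1 J8 J4 J7 J3 J6 J5 J2.
J1: 0→6, due 70, tardiness 0
J8: 6→13, due 39, tardiness 0
J4: 13→21, due 37, tardiness 0
J7: 21→31, due 73, tardiness 0
J3: 31→47, due 32, tardiness 15
J6: 47→64, due 94, tardiness 0
J5: 64→82, due 72, tardiness 10
J2: 82→105, due 51, tardiness 54
Maximum = 54.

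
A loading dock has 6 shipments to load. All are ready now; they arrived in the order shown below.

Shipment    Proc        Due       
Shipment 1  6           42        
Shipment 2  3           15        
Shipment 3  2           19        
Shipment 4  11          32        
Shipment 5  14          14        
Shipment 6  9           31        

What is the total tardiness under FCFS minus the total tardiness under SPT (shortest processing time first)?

FIFO (arrival order): Shipment 1 Shipment 2 Shipment 3 Shipment 4 Shipment 5 Shipment 6.
Shipment 1: 0→6, due 42, tardiness 0
Shipment 2: 6→9, due 15, tardiness 0
Shipment 3: 9→11, due 19, tardiness 0
Shipment 4: 11→22, due 32, tardiness 0
Shipment 5: 22→36, due 14, tardiness 22
Shipment 6: 36→45, due 31, tardiness 14
Sum = 0+0+0+0+22+14 = 36.
SPT (increasing processing time): Shipment 3 Shipment 2 Shipment 1 Shipment 6 Shipment 4 Shipment 5.
Shipment 3: 0→2, due 19, tardiness 0
Shipment 2: 2→5, due 15, tardiness 0
Shipment 1: 5→11, due 42, tardiness 0
Shipment 6: 11→20, due 31, tardiness 0
Shipment 4: 20→31, due 32, tardiness 0
Shipment 5: 31→45, due 14, tardiness 31
Sum = 0+0+0+0+0+31 = 31.
Difference = 36 − 31 = 5.

5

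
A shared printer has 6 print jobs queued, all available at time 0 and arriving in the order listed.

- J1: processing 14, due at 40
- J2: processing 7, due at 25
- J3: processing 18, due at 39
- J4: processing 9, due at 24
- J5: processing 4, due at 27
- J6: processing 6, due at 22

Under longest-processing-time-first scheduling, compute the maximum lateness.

LPT (decreasing processing time): J3 J1 J4 J2 J6 J5.
J3: 0→18, due 39, lateness -21
J1: 18→32, due 40, lateness -8
J4: 32→41, due 24, lateness 17
J2: 41→48, due 25, lateness 23
J6: 48→54, due 22, lateness 32
J5: 54→58, due 27, lateness 31
Maximum = 32.

32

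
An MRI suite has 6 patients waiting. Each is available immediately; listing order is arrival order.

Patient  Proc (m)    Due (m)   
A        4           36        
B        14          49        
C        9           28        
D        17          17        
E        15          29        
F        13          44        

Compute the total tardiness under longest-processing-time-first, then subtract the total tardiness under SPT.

LPT (decreasing processing time): D E B F C A.
D: 0→17, due 17, tardiness 0
E: 17→32, due 29, tardiness 3
B: 32→46, due 49, tardiness 0
F: 46→59, due 44, tardiness 15
C: 59→68, due 28, tardiness 40
A: 68→72, due 36, tardiness 36
Sum = 0+3+0+15+40+36 = 94.
SPT (increasing processing time): A C F B E D.
A: 0→4, due 36, tardiness 0
C: 4→13, due 28, tardiness 0
F: 13→26, due 44, tardiness 0
B: 26→40, due 49, tardiness 0
E: 40→55, due 29, tardiness 26
D: 55→72, due 17, tardiness 55
Sum = 0+0+0+0+26+55 = 81.
Difference = 94 − 81 = 13.

13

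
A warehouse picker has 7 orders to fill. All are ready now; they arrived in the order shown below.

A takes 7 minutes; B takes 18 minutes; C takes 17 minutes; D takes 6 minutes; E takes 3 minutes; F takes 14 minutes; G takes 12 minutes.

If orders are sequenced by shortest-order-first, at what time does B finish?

77

SPT (increasing processing time): E D A G F C B.
E: 0→3
D: 3→9
A: 9→16
G: 16→28
F: 28→42
C: 42→59
B: 59→77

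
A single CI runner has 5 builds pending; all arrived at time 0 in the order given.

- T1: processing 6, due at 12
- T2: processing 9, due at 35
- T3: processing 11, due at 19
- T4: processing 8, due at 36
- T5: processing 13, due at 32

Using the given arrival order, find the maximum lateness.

15

FIFO (arrival order): T1 T2 T3 T4 T5.
T1: 0→6, due 12, lateness -6
T2: 6→15, due 35, lateness -20
T3: 15→26, due 19, lateness 7
T4: 26→34, due 36, lateness -2
T5: 34→47, due 32, lateness 15
Maximum = 15.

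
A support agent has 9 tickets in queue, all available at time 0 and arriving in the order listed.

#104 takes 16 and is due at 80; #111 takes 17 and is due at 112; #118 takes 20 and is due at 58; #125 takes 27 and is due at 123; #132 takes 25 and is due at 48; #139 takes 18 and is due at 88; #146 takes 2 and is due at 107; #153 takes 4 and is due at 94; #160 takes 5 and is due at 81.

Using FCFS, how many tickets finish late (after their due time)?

5

FIFO (arrival order): #104 #111 #118 #125 #132 #139 #146 #153 #160.
#104: 0→16, due 80, tardiness 0
#111: 16→33, due 112, tardiness 0
#118: 33→53, due 58, tardiness 0
#125: 53→80, due 123, tardiness 0
#132: 80→105, due 48, tardiness 57
#139: 105→123, due 88, tardiness 35
#146: 123→125, due 107, tardiness 18
#153: 125→129, due 94, tardiness 35
#160: 129→134, due 81, tardiness 53
Late tickets: 5.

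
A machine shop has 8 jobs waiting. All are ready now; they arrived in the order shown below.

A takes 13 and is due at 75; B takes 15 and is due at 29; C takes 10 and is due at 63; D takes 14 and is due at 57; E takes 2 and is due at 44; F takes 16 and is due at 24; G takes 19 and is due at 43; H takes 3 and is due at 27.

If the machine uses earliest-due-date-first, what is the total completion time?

EDD (increasing due date): F H B G E D C A.
F: 0→16
H: 16→19
B: 19→34
G: 34→53
E: 53→55
D: 55→69
C: 69→79
A: 79→92
Sum = 16+19+34+53+55+69+79+92 = 417.

417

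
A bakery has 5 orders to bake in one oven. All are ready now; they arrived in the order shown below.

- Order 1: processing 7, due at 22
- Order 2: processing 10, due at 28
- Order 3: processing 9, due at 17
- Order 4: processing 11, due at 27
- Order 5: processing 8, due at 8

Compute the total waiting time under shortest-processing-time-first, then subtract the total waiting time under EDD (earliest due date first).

SPT (increasing processing time): Order 1 Order 5 Order 3 Order 2 Order 4.
Order 1: waits 0, runs 0→7
Order 5: waits 7, runs 7→15
Order 3: waits 15, runs 15→24
Order 2: waits 24, runs 24→34
Order 4: waits 34, runs 34→45
Sum = 0+7+15+24+34 = 80.
EDD (increasing due date): Order 5 Order 3 Order 1 Order 4 Order 2.
Order 5: waits 0, runs 0→8
Order 3: waits 8, runs 8→17
Order 1: waits 17, runs 17→24
Order 4: waits 24, runs 24→35
Order 2: waits 35, runs 35→45
Sum = 0+8+17+24+35 = 84.
Difference = 80 − 84 = -4.

-4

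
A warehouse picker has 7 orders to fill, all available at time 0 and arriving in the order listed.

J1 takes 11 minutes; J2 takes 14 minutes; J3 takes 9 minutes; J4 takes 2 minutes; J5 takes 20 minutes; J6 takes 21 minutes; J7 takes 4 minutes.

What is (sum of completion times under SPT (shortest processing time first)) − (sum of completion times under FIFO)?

-90

SPT (increasing processing time): J4 J7 J3 J1 J2 J5 J6.
J4: 0→2
J7: 2→6
J3: 6→15
J1: 15→26
J2: 26→40
J5: 40→60
J6: 60→81
Sum = 2+6+15+26+40+60+81 = 230.
FIFO (arrival order): J1 J2 J3 J4 J5 J6 J7.
J1: 0→11
J2: 11→25
J3: 25→34
J4: 34→36
J5: 36→56
J6: 56→77
J7: 77→81
Sum = 11+25+34+36+56+77+81 = 320.
Difference = 230 − 320 = -90.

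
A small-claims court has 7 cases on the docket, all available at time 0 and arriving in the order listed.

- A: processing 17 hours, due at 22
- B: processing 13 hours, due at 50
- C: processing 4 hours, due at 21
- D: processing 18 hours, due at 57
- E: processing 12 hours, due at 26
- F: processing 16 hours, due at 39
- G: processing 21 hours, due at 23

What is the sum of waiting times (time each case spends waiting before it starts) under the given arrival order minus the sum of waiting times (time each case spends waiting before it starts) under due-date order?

FIFO (arrival order): A B C D E F G.
A: waits 0, runs 0→17
B: waits 17, runs 17→30
C: waits 30, runs 30→34
D: waits 34, runs 34→52
E: waits 52, runs 52→64
F: waits 64, runs 64→80
G: waits 80, runs 80→101
Sum = 0+17+30+34+52+64+80 = 277.
EDD (increasing due date): C A G E F B D.
C: waits 0, runs 0→4
A: waits 4, runs 4→21
G: waits 21, runs 21→42
E: waits 42, runs 42→54
F: waits 54, runs 54→70
B: waits 70, runs 70→83
D: waits 83, runs 83→101
Sum = 0+4+21+42+54+70+83 = 274.
Difference = 277 − 274 = 3.

3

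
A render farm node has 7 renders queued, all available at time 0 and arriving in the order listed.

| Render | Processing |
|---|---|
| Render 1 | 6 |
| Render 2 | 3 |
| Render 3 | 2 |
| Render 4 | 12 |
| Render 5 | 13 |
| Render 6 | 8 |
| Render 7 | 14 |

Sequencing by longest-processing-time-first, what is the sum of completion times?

LPT (decreasing processing time): Render 7 Render 5 Render 4 Render 6 Render 1 Render 2 Render 3.
Render 7: 0→14
Render 5: 14→27
Render 4: 27→39
Render 6: 39→47
Render 1: 47→53
Render 2: 53→56
Render 3: 56→58
Sum = 14+27+39+47+53+56+58 = 294.

294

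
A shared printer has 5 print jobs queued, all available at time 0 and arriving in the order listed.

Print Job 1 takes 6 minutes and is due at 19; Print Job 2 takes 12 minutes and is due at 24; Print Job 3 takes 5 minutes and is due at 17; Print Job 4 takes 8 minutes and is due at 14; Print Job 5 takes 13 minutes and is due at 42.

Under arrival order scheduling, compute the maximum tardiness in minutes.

FIFO (arrival order): Print Job 1 Print Job 2 Print Job 3 Print Job 4 Print Job 5.
Print Job 1: 0→6, due 19, tardiness 0
Print Job 2: 6→18, due 24, tardiness 0
Print Job 3: 18→23, due 17, tardiness 6
Print Job 4: 23→31, due 14, tardiness 17
Print Job 5: 31→44, due 42, tardiness 2
Maximum = 17.

17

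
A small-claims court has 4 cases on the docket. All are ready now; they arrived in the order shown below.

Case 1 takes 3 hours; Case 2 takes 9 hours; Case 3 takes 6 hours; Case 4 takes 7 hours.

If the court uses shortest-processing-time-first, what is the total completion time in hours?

SPT (increasing processing time): Case 1 Case 3 Case 4 Case 2.
Case 1: 0→3
Case 3: 3→9
Case 4: 9→16
Case 2: 16→25
Sum = 3+9+16+25 = 53.

53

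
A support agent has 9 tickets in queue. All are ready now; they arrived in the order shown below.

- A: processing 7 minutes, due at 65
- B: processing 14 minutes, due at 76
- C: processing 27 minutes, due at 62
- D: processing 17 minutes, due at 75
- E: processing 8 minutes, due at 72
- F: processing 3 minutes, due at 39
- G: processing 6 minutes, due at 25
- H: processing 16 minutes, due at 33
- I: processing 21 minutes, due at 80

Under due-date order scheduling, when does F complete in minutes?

25

EDD (increasing due date): G H F C A E D B I.
G: 0→6
H: 6→22
F: 22→25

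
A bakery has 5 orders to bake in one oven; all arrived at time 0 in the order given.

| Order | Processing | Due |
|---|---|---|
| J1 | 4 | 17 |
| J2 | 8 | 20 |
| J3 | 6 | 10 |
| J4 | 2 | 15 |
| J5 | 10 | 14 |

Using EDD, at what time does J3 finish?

6

EDD (increasing due date): J3 J5 J4 J1 J2.
J3: 0→6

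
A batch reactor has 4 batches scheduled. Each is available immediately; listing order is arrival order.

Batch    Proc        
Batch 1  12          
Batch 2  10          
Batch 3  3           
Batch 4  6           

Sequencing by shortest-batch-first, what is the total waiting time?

31

SPT (increasing processing time): Batch 3 Batch 4 Batch 2 Batch 1.
Batch 3: waits 0, runs 0→3
Batch 4: waits 3, runs 3→9
Batch 2: waits 9, runs 9→19
Batch 1: waits 19, runs 19→31
Sum = 0+3+9+19 = 31.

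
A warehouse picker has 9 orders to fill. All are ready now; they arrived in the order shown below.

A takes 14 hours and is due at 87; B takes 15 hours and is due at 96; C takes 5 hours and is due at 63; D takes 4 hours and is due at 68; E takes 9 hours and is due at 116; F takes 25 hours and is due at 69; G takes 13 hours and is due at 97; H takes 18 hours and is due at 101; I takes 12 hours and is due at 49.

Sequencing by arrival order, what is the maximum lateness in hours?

66

FIFO (arrival order): A B C D E F G H I.
A: 0→14, due 87, lateness -73
B: 14→29, due 96, lateness -67
C: 29→34, due 63, lateness -29
D: 34→38, due 68, lateness -30
E: 38→47, due 116, lateness -69
F: 47→72, due 69, lateness 3
G: 72→85, due 97, lateness -12
H: 85→103, due 101, lateness 2
I: 103→115, due 49, lateness 66
Maximum = 66.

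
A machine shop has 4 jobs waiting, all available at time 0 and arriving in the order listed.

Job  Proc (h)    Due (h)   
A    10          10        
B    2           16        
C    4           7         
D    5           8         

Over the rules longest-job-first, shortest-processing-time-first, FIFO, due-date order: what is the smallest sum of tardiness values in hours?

LPT (decreasing processing time): A D C B.
A: 0→10, due 10, tardiness 0
D: 10→15, due 8, tardiness 7
C: 15→19, due 7, tardiness 12
B: 19→21, due 16, tardiness 5
Sum = 0+7+12+5 = 24.
SPT (increasing processing time): B C D A.
B: 0→2, due 16, tardiness 0
C: 2→6, due 7, tardiness 0
D: 6→11, due 8, tardiness 3
A: 11→21, due 10, tardiness 11
Sum = 0+0+3+11 = 14.
FIFO (arrival order): A B C D.
A: 0→10, due 10, tardiness 0
B: 10→12, due 16, tardiness 0
C: 12→16, due 7, tardiness 9
D: 16→21, due 8, tardiness 13
Sum = 0+0+9+13 = 22.
EDD (increasing due date): C D A B.
C: 0→4, due 7, tardiness 0
D: 4→9, due 8, tardiness 1
A: 9→19, due 10, tardiness 9
B: 19→21, due 16, tardiness 5
Sum = 0+1+9+5 = 15.
LPT 24, SPT 14, FIFO 22, EDD 15 → minimum 14.

14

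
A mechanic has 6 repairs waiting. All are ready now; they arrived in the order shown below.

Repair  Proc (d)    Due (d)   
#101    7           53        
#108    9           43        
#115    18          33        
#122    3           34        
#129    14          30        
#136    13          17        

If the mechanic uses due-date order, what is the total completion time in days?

254

EDD (increasing due date): #136 #129 #115 #122 #108 #101.
#136: 0→13
#129: 13→27
#115: 27→45
#122: 45→48
#108: 48→57
#101: 57→64
Sum = 13+27+45+48+57+64 = 254.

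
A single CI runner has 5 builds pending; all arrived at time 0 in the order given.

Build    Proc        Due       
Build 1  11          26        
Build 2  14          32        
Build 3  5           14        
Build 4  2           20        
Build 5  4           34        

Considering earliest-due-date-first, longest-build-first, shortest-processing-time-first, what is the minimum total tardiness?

EDD (increasing due date): Build 3 Build 4 Build 1 Build 2 Build 5.
Build 3: 0→5, due 14, tardiness 0
Build 4: 5→7, due 20, tardiness 0
Build 1: 7→18, due 26, tardiness 0
Build 2: 18→32, due 32, tardiness 0
Build 5: 32→36, due 34, tardiness 2
Sum = 0+0+0+0+2 = 2.
LPT (decreasing processing time): Build 2 Build 1 Build 3 Build 5 Build 4.
Build 2: 0→14, due 32, tardiness 0
Build 1: 14→25, due 26, tardiness 0
Build 3: 25→30, due 14, tardiness 16
Build 5: 30→34, due 34, tardiness 0
Build 4: 34→36, due 20, tardiness 16
Sum = 0+0+16+0+16 = 32.
SPT (increasing processing time): Build 4 Build 5 Build 3 Build 1 Build 2.
Build 4: 0→2, due 20, tardiness 0
Build 5: 2→6, due 34, tardiness 0
Build 3: 6→11, due 14, tardiness 0
Build 1: 11→22, due 26, tardiness 0
Build 2: 22→36, due 32, tardiness 4
Sum = 0+0+0+0+4 = 4.
EDD 2, LPT 32, SPT 4 → minimum 2.

2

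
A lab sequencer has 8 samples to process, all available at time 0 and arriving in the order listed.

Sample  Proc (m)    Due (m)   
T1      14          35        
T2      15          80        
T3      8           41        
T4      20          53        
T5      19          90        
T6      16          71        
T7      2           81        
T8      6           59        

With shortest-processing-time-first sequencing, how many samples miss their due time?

SPT (increasing processing time): T7 T8 T3 T1 T2 T6 T5 T4.
T7: 0→2, due 81, tardiness 0
T8: 2→8, due 59, tardiness 0
T3: 8→16, due 41, tardiness 0
T1: 16→30, due 35, tardiness 0
T2: 30→45, due 80, tardiness 0
T6: 45→61, due 71, tardiness 0
T5: 61→80, due 90, tardiness 0
T4: 80→100, due 53, tardiness 47
Late samples: 1.

1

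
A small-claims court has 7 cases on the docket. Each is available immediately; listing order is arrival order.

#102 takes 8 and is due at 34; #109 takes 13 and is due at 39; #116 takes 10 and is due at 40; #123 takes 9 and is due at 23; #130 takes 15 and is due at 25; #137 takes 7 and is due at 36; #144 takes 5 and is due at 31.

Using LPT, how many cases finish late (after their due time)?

4

LPT (decreasing processing time): #130 #109 #116 #123 #102 #137 #144.
#130: 0→15, due 25, tardiness 0
#109: 15→28, due 39, tardiness 0
#116: 28→38, due 40, tardiness 0
#123: 38→47, due 23, tardiness 24
#102: 47→55, due 34, tardiness 21
#137: 55→62, due 36, tardiness 26
#144: 62→67, due 31, tardiness 36
Late cases: 4.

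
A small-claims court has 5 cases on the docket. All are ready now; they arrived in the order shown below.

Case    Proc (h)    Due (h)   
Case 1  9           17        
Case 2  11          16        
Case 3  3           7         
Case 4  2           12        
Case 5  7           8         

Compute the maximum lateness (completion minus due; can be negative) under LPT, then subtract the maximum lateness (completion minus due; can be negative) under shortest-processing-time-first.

7

LPT (decreasing processing time): Case 2 Case 1 Case 5 Case 3 Case 4.
Case 2: 0→11, due 16, lateness -5
Case 1: 11→20, due 17, lateness 3
Case 5: 20→27, due 8, lateness 19
Case 3: 27→30, due 7, lateness 23
Case 4: 30→32, due 12, lateness 20
Maximum = 23.
SPT (increasing processing time): Case 4 Case 3 Case 5 Case 1 Case 2.
Case 4: 0→2, due 12, lateness -10
Case 3: 2→5, due 7, lateness -2
Case 5: 5→12, due 8, lateness 4
Case 1: 12→21, due 17, lateness 4
Case 2: 21→32, due 16, lateness 16
Maximum = 16.
Difference = 23 − 16 = 7.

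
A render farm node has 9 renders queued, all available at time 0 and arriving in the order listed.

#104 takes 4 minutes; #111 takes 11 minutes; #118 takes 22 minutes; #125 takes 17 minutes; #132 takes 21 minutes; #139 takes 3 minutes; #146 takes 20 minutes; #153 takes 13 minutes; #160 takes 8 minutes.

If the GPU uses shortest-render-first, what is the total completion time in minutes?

438

SPT (increasing processing time): #139 #104 #160 #111 #153 #125 #146 #132 #118.
#139: 0→3
#104: 3→7
#160: 7→15
#111: 15→26
#153: 26→39
#125: 39→56
#146: 56→76
#132: 76→97
#118: 97→119
Sum = 3+7+15+26+39+56+76+97+119 = 438.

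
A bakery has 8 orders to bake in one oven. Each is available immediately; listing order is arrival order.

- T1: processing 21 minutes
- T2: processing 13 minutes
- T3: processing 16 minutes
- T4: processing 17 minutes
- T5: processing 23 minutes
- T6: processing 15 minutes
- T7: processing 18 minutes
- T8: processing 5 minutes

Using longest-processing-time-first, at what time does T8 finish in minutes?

128

LPT (decreasing processing time): T5 T1 T7 T4 T3 T6 T2 T8.
T5: 0→23
T1: 23→44
T7: 44→62
T4: 62→79
T3: 79→95
T6: 95→110
T2: 110→123
T8: 123→128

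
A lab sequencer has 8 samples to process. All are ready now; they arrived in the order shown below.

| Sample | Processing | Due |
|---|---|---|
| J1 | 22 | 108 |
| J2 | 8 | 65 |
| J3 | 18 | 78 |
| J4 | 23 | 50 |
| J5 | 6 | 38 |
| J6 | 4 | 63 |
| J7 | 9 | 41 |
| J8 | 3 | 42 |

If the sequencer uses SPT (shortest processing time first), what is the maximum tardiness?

SPT (increasing processing time): J8 J6 J5 J2 J7 J3 J1 J4.
J8: 0→3, due 42, tardiness 0
J6: 3→7, due 63, tardiness 0
J5: 7→13, due 38, tardiness 0
J2: 13→21, due 65, tardiness 0
J7: 21→30, due 41, tardiness 0
J3: 30→48, due 78, tardiness 0
J1: 48→70, due 108, tardiness 0
J4: 70→93, due 50, tardiness 43
Maximum = 43.

43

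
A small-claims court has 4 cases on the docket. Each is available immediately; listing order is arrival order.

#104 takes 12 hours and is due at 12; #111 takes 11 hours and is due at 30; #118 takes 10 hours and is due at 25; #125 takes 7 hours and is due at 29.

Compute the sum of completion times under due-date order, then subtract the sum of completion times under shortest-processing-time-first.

EDD (increasing due date): #104 #118 #125 #111.
#104: 0→12
#118: 12→22
#125: 22→29
#111: 29→40
Sum = 12+22+29+40 = 103.
SPT (increasing processing time): #125 #118 #111 #104.
#125: 0→7
#118: 7→17
#111: 17→28
#104: 28→40
Sum = 7+17+28+40 = 92.
Difference = 103 − 92 = 11.

11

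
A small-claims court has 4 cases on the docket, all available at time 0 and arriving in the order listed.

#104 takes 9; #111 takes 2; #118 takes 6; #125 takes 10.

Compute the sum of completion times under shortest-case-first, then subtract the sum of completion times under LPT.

-27

SPT (increasing processing time): #111 #118 #104 #125.
#111: 0→2
#118: 2→8
#104: 8→17
#125: 17→27
Sum = 2+8+17+27 = 54.
LPT (decreasing processing time): #125 #104 #118 #111.
#125: 0→10
#104: 10→19
#118: 19→25
#111: 25→27
Sum = 10+19+25+27 = 81.
Difference = 54 − 81 = -27.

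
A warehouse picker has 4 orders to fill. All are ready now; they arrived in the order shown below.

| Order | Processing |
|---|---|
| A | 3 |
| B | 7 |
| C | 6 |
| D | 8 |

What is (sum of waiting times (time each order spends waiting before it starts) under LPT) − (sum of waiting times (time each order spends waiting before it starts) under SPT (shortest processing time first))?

LPT (decreasing processing time): D B C A.
D: waits 0, runs 0→8
B: waits 8, runs 8→15
C: waits 15, runs 15→21
A: waits 21, runs 21→24
Sum = 0+8+15+21 = 44.
SPT (increasing processing time): A C B D.
A: waits 0, runs 0→3
C: waits 3, runs 3→9
B: waits 9, runs 9→16
D: waits 16, runs 16→24
Sum = 0+3+9+16 = 28.
Difference = 44 − 28 = 16.

16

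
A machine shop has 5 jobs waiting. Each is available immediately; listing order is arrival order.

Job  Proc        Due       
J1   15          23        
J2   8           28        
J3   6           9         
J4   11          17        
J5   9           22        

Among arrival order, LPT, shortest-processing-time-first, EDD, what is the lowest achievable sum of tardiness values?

FIFO (arrival order): J1 J2 J3 J4 J5.
J1: 0→15, due 23, tardiness 0
J2: 15→23, due 28, tardiness 0
J3: 23→29, due 9, tardiness 20
J4: 29→40, due 17, tardiness 23
J5: 40→49, due 22, tardiness 27
Sum = 0+0+20+23+27 = 70.
LPT (decreasing processing time): J1 J4 J5 J2 J3.
J1: 0→15, due 23, tardiness 0
J4: 15→26, due 17, tardiness 9
J5: 26→35, due 22, tardiness 13
J2: 35→43, due 28, tardiness 15
J3: 43→49, due 9, tardiness 40
Sum = 0+9+13+15+40 = 77.
SPT (increasing processing time): J3 J2 J5 J4 J1.
J3: 0→6, due 9, tardiness 0
J2: 6→14, due 28, tardiness 0
J5: 14→23, due 22, tardiness 1
J4: 23→34, due 17, tardiness 17
J1: 34→49, due 23, tardiness 26
Sum = 0+0+1+17+26 = 44.
EDD (increasing due date): J3 J4 J5 J1 J2.
J3: 0→6, due 9, tardiness 0
J4: 6→17, due 17, tardiness 0
J5: 17→26, due 22, tardiness 4
J1: 26→41, due 23, tardiness 18
J2: 41→49, due 28, tardiness 21
Sum = 0+0+4+18+21 = 43.
FIFO 70, LPT 77, SPT 44, EDD 43 → minimum 43.

43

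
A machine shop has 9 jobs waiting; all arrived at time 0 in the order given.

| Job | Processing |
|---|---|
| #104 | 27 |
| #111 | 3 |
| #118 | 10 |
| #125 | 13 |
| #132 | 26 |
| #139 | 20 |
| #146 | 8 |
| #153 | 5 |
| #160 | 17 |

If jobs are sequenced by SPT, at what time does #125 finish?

SPT (increasing processing time): #111 #153 #146 #118 #125 #160 #139 #132 #104.
#111: 0→3
#153: 3→8
#146: 8→16
#118: 16→26
#125: 26→39

39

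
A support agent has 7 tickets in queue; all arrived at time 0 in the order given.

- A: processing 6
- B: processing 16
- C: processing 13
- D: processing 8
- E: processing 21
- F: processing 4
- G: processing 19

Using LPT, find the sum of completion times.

LPT (decreasing processing time): E G B C D A F.
E: 0→21
G: 21→40
B: 40→56
C: 56→69
D: 69→77
A: 77→83
F: 83→87
Sum = 21+40+56+69+77+83+87 = 433.

433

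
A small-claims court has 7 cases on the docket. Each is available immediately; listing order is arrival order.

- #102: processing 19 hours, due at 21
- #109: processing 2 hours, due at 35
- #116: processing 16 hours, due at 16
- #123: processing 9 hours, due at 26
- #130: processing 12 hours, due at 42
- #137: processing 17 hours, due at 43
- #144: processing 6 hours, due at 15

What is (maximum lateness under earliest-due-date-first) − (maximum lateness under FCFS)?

EDD (increasing due date): #144 #116 #102 #123 #109 #130 #137.
#144: 0→6, due 15, lateness -9
#116: 6→22, due 16, lateness 6
#102: 22→41, due 21, lateness 20
#123: 41→50, due 26, lateness 24
#109: 50→52, due 35, lateness 17
#130: 52→64, due 42, lateness 22
#137: 64→81, due 43, lateness 38
Maximum = 38.
FIFO (arrival order): #102 #109 #116 #123 #130 #137 #144.
#102: 0→19, due 21, lateness -2
#109: 19→21, due 35, lateness -14
#116: 21→37, due 16, lateness 21
#123: 37→46, due 26, lateness 20
#130: 46→58, due 42, lateness 16
#137: 58→75, due 43, lateness 32
#144: 75→81, due 15, lateness 66
Maximum = 66.
Difference = 38 − 66 = -28.

-28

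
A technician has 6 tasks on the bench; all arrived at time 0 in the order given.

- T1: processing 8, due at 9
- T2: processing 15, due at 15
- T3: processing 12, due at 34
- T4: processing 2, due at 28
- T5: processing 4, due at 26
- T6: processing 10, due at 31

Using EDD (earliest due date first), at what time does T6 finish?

39

EDD (increasing due date): T1 T2 T5 T4 T6 T3.
T1: 0→8
T2: 8→23
T5: 23→27
T4: 27→29
T6: 29→39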